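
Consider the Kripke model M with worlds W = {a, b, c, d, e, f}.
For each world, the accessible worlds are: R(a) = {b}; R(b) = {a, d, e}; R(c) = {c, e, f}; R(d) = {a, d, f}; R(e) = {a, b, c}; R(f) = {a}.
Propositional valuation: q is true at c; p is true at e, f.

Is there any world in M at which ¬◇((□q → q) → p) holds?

Yes

Let φ = ¬◇((□q → q) → p). Evaluate φ at each world:
  a (successors {b}): φ is true.
  b (successors {a, d, e}): φ is false.
  c (successors {c, e, f}): φ is false.
  d (successors {a, d, f}): φ is false.
  e (successors {a, b, c}): φ is true.
  f (successors {a}): φ is true.
Detail at a (witness):
  At a: ◇((□q → q) → p) is false, so ¬◇((□q → q) → p) is true.
    At a: ◇((□q → q) → p) requires (□q → q) → p at some successor in {b}.
      At b: (□q → q) → p is false.
    So ◇((□q → q) → p) is false at a.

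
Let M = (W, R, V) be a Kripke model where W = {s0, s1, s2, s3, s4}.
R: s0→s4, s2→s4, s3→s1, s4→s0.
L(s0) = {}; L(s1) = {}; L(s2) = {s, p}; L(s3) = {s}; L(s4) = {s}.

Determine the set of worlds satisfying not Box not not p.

s0, s2, s3, s4

Recall that Box ψ holds at a world iff ψ holds at every accessible world, and Dia ψ holds iff ψ holds at some accessible world.
Let φ = not Box not not p. Evaluate φ at each world:
  s0 (successors {s4}): φ is true.
  s1 (successors ∅): φ is false.
  s2 (successors {s4}): φ is true.
  s3 (successors {s1}): φ is true.
  s4 (successors {s0}): φ is true.
For instance, at s2:
  At s2: Box not not p is false, so not Box not not p is true.
    At s2: Box not not p requires not not p at every successor {s4}.
      not not p fails at s4, so Box not not p is false at s2.
Satisfying worlds: {s0, s2, s3, s4}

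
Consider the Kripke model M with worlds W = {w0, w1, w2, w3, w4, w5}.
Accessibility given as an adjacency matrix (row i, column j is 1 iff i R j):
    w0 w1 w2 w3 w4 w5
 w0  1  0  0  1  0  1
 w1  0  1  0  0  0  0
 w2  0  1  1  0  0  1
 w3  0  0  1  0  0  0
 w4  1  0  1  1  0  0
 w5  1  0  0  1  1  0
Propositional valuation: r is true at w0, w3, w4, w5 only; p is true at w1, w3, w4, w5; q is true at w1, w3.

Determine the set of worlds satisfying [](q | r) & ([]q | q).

w1

Let φ = [](q | r) & ([]q | q). Evaluate φ at each world:
  w0 (successors {w0, w3, w5}): φ is false.
  w1 (successors {w1}): φ is true.
  w2 (successors {w1, w2, w5}): φ is false.
  w3 (successors {w2}): φ is false.
  w4 (successors {w0, w2, w3}): φ is false.
  w5 (successors {w0, w3, w4}): φ is false.
For instance, at w2:
  At w2: [](q | r) is false, []q | q is false, so [](q | r) & ([]q | q) is false.
    At w2: [](q | r) requires q | r at every successor {w1, w2, w5}.
      q | r fails at w2, so [](q | r) is false at w2.
    At w2: []q is false, q is false, so []q | q is false.
      At w2: []q requires q at every successor {w1, w2, w5}.
        q fails at w2, so []q is false at w2.
Satisfying worlds: {w1}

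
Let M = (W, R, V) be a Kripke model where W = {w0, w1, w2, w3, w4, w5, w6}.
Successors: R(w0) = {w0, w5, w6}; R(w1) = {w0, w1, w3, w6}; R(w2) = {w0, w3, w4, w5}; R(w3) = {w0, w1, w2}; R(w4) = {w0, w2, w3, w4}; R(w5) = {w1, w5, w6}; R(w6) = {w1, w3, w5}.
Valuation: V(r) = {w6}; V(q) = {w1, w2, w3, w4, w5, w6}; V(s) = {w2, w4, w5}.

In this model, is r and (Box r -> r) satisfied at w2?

Recall that Box ψ holds at a world iff ψ holds at every accessible world, and Dia ψ holds iff ψ holds at some accessible world.
At w2: r is false, Box r -> r is true, so r and (Box r -> r) is false.
  At w2: Box r is false, r is false, so Box r -> r is true.
    At w2: Box r requires r at every successor {w0, w3, w4, w5}.
      r fails at w0, so Box r is false at w2.

No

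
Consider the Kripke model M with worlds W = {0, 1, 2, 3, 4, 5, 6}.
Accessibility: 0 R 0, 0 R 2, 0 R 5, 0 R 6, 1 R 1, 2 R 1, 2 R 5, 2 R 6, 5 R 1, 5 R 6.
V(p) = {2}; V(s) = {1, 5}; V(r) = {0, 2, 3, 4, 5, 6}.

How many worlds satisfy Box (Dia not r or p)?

4

Recall that Box ψ holds at a world iff ψ holds at every accessible world, and Dia ψ holds iff ψ holds at some accessible world.
Let φ = Box (Dia not r or p). Evaluate φ at each world:
  0 (successors {0, 2, 5, 6}): φ is false.
  1 (successors {1}): φ is true.
  2 (successors {1, 5, 6}): φ is false.
  3 (successors ∅): φ is true.
  4 (successors ∅): φ is true.
  5 (successors {1, 6}): φ is false.
  6 (successors ∅): φ is true.
For instance, at 1:
  At 1: Box (Dia not r or p) requires Dia not r or p at every successor {1}.
      At 1: Dia not r is true, p is false, so Dia not r or p is true.
  So Box (Dia not r or p) is true at 1.
Satisfying worlds: {1, 3, 4, 6}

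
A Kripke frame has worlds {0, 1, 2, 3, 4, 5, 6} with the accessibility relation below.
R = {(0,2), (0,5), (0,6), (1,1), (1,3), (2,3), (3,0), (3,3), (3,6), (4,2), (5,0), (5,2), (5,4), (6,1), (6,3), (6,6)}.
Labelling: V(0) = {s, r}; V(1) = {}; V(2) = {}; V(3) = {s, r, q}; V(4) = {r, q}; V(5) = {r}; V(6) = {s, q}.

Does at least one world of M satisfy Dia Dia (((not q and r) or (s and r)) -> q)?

Recall that Dia ψ holds at a world iff ψ holds at some accessible world.
Let φ = Dia Dia (((not q and r) or (s and r)) -> q). Evaluate φ at each world:
  0 (successors {2, 5, 6}): φ is true.
  1 (successors {1, 3}): φ is true.
  2 (successors {3}): φ is true.
  3 (successors {0, 3, 6}): φ is true.
  4 (successors {2}): φ is true.
  5 (successors {0, 2, 4}): φ is true.
  6 (successors {1, 3, 6}): φ is true.
Detail at 0 (witness):
  At 0: Dia Dia (((not q and r) or (s and r)) -> q) requires Dia (((not q and r) or (s and r)) -> q) at some successor in {2, 5, 6}.
    Dia (((not q and r) or (s and r)) -> q) holds at 2, so Dia Dia (((not q and r) or (s and r)) -> q) is true at 0.
      At 2: Dia (((not q and r) or (s and r)) -> q) requires ((not q and r) or (s and r)) -> q at some successor in {3}.
        ((not q and r) or (s and r)) -> q holds at 3, so Dia (((not q and r) or (s and r)) -> q) is true at 2.

Yes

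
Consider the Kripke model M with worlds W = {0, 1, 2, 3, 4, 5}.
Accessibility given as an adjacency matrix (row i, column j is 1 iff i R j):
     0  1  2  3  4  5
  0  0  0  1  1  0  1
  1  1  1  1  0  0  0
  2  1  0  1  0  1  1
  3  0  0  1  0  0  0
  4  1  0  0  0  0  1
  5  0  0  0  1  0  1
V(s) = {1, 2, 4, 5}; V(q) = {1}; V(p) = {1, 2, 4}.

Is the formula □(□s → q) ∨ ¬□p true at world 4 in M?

At 4: □(□s → q) is true, ¬□p is true, so □(□s → q) ∨ ¬□p is true.
  At 4: □(□s → q) requires □s → q at every successor {0, 5}.
      At 0: □s is false, q is false, so □s → q is true.
      At 5: □s is false, q is false, so □s → q is true.
  So □(□s → q) is true at 4.
  At 4: □p is false, so ¬□p is true.
    At 4: □p requires p at every successor {0, 5}.
      p fails at 0, so □p is false at 4.

Yes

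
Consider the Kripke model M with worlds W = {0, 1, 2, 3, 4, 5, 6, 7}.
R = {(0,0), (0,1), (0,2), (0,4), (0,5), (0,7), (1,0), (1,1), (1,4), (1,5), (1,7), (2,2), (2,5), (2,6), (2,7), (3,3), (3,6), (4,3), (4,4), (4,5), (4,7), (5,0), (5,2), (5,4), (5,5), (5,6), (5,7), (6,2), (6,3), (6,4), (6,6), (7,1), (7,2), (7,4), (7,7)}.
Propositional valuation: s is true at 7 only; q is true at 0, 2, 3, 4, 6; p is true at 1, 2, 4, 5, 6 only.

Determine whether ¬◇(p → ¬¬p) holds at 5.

No

Recall that ◇ψ holds at a world iff ψ holds at some accessible world.
At 5: ◇(p → ¬¬p) is true, so ¬◇(p → ¬¬p) is false.
  At 5: ◇(p → ¬¬p) requires p → ¬¬p at some successor in {0, 2, 4, 5, 6, 7}.
    p → ¬¬p holds at 0, so ◇(p → ¬¬p) is true at 5.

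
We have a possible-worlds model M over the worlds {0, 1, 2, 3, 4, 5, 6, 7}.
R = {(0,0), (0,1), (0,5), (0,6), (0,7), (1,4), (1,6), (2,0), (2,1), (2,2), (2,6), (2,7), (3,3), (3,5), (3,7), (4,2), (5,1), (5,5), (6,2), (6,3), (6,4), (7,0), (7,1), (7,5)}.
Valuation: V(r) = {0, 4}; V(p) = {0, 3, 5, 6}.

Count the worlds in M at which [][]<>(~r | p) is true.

8

Recall that []ψ holds at a world iff ψ holds at every accessible world, and <>ψ holds iff ψ holds at some accessible world.
Let φ = [][]<>(~r | p). Evaluate φ at each world:
  0 (successors {0, 1, 5, 6, 7}): φ is true.
  1 (successors {4, 6}): φ is true.
  2 (successors {0, 1, 2, 6, 7}): φ is true.
  3 (successors {3, 5, 7}): φ is true.
  4 (successors {2}): φ is true.
  5 (successors {1, 5}): φ is true.
  6 (successors {2, 3, 4}): φ is true.
  7 (successors {0, 1, 5}): φ is true.
For instance, at 2:
  At 2: [][]<>(~r | p) requires []<>(~r | p) at every successor {0, 1, 2, 6, 7}.
    At 0: []<>(~r | p) is true.
    At 1: []<>(~r | p) is true.
    At 2: []<>(~r | p) is true.
    At 6: []<>(~r | p) is true.
    At 7: []<>(~r | p) is true.
  So [][]<>(~r | p) is true at 2.
Satisfying worlds: {0, 1, 2, 3, 4, 5, 6, 7}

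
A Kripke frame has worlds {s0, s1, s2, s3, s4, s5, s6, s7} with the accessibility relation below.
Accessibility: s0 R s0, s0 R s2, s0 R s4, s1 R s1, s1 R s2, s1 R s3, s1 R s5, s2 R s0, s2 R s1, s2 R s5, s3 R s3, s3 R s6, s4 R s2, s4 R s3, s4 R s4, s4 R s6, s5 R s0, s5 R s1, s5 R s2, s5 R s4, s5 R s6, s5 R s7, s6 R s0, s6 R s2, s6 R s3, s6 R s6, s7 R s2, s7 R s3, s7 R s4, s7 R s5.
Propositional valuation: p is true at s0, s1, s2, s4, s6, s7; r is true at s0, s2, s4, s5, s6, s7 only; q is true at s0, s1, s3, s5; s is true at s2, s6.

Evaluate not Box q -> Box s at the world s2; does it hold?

Yes

Recall that Box ψ holds at a world iff ψ holds at every accessible world, and Dia ψ holds iff ψ holds at some accessible world.
At s2: not Box q is false, Box s is false, so not Box q -> Box s is true.
  At s2: Box q is true, so not Box q is false.
    At s2: Box q requires q at every successor {s0, s1, s5}.
      At s0: q is true.
      At s1: q is true.
      At s5: q is true.
    So Box q is true at s2.
  At s2: Box s requires s at every successor {s0, s1, s5}.
    s fails at s0, so Box s is false at s2.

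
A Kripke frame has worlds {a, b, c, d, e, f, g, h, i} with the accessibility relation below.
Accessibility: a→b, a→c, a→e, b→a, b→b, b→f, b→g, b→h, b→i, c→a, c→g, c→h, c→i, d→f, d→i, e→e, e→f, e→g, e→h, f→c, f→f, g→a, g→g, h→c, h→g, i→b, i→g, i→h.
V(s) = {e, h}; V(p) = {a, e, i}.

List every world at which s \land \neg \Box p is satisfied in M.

Let φ = s \land \neg \Box p. Evaluate φ at each world:
  a (successors {b, c, e}): φ is false.
  b (successors {a, b, f, g, h, i}): φ is false.
  c (successors {a, g, h, i}): φ is false.
  d (successors {f, i}): φ is false.
  e (successors {e, f, g, h}): φ is true.
  f (successors {c, f}): φ is false.
  g (successors {a, g}): φ is false.
  h (successors {c, g}): φ is true.
  i (successors {b, g, h}): φ is false.
For instance, at e:
  At e: s is true, \neg \Box p is true, so s \land \neg \Box p is true.
    At e: \Box p is false, so \neg \Box p is true.
      At e: \Box p requires p at every successor {e, f, g, h}.
        p fails at f, so \Box p is false at e.
Satisfying worlds: {e, h}

e, h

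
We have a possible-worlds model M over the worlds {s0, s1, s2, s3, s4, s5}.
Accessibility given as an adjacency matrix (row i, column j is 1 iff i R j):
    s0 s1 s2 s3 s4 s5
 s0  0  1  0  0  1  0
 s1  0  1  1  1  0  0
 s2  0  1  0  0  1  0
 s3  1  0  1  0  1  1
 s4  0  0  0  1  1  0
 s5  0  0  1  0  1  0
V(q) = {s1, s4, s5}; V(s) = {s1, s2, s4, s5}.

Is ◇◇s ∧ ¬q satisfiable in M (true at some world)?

Yes

Recall that ◇ψ holds at a world iff ψ holds at some accessible world.
Let φ = ◇◇s ∧ ¬q. Evaluate φ at each world:
  s0 (successors {s1, s4}): φ is true.
  s1 (successors {s1, s2, s3}): φ is false.
  s2 (successors {s1, s4}): φ is true.
  s3 (successors {s0, s2, s4, s5}): φ is true.
  s4 (successors {s3, s4}): φ is false.
  s5 (successors {s2, s4}): φ is false.
Detail at s0 (witness):
  At s0: ◇◇s is true, ¬q is true, so ◇◇s ∧ ¬q is true.
    At s0: ◇◇s requires ◇s at some successor in {s1, s4}.
      ◇s holds at s1, so ◇◇s is true at s0.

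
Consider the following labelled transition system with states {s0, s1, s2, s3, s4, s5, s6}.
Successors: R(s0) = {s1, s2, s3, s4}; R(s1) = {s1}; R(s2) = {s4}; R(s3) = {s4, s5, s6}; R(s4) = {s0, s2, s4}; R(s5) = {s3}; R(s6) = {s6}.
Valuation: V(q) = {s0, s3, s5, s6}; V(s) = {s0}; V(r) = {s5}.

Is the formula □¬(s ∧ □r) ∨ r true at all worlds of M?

Yes

Recall that □ψ holds at a world iff ψ holds at every accessible world, and ◇ψ holds iff ψ holds at some accessible world.
Let φ = □¬(s ∧ □r) ∨ r. Evaluate φ at each world:
  s0 (successors {s1, s2, s3, s4}): φ is true.
  s1 (successors {s1}): φ is true.
  s2 (successors {s4}): φ is true.
  s3 (successors {s4, s5, s6}): φ is true.
  s4 (successors {s0, s2, s4}): φ is true.
  s5 (successors {s3}): φ is true.
  s6 (successors {s6}): φ is true.
For instance, at s4:
  At s4: □¬(s ∧ □r) is true, r is false, so □¬(s ∧ □r) ∨ r is true.
    At s4: □¬(s ∧ □r) requires ¬(s ∧ □r) at every successor {s0, s2, s4}.
      At s0: ¬(s ∧ □r) is true.
      At s2: ¬(s ∧ □r) is true.
      At s4: ¬(s ∧ □r) is true.
    So □¬(s ∧ □r) is true at s4.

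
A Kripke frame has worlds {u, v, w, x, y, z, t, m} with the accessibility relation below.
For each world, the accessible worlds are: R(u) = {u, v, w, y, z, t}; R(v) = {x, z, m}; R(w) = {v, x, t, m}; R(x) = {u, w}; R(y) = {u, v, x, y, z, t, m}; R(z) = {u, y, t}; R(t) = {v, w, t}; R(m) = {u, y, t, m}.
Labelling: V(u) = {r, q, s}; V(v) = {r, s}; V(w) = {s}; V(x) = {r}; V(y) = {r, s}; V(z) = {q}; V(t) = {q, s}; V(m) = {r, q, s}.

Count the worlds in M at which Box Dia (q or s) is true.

8

Let φ = Box Dia (q or s). Evaluate φ at each world:
  u (successors {u, v, w, y, z, t}): φ is true.
  v (successors {x, z, m}): φ is true.
  w (successors {v, x, t, m}): φ is true.
  x (successors {u, w}): φ is true.
  y (successors {u, v, x, y, z, t, m}): φ is true.
  z (successors {u, y, t}): φ is true.
  t (successors {v, w, t}): φ is true.
  m (successors {u, y, t, m}): φ is true.
For instance, at y:
  At y: Box Dia (q or s) requires Dia (q or s) at every successor {u, v, x, y, z, t, m}.
    At u: Dia (q or s) is true.
    At v: Dia (q or s) is true.
    At x: Dia (q or s) is true.
    At y: Dia (q or s) is true.
    At z: Dia (q or s) is true.
    At t: Dia (q or s) is true.
    At m: Dia (q or s) is true.
  So Box Dia (q or s) is true at y.
Satisfying worlds: {u, v, w, x, y, z, t, m}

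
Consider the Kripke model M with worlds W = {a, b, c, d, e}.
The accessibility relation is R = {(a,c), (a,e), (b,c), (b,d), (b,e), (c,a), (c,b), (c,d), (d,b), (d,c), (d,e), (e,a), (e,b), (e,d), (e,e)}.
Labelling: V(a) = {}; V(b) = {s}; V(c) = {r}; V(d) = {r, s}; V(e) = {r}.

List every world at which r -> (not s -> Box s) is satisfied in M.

Let φ = r -> (not s -> Box s). Evaluate φ at each world:
  a (successors {c, e}): φ is true.
  b (successors {c, d, e}): φ is true.
  c (successors {a, b, d}): φ is false.
  d (successors {b, c, e}): φ is true.
  e (successors {a, b, d, e}): φ is false.
For instance, at d:
  At d: r is true, not s -> Box s is true, so r -> (not s -> Box s) is true.
    At d: not s is false, Box s is false, so not s -> Box s is true.
      At d: Box s requires s at every successor {b, c, e}.
        s fails at c, so Box s is false at d.
Satisfying worlds: {a, b, d}

a, b, d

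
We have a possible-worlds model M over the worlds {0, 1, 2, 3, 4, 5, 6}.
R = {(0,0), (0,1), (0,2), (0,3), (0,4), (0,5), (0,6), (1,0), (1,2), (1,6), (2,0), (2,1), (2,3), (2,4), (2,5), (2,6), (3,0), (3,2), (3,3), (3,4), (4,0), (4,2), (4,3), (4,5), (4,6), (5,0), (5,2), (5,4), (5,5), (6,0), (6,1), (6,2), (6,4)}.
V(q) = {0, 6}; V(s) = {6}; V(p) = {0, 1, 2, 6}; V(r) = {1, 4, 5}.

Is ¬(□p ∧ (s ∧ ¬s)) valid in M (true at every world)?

Yes

Let φ = ¬(□p ∧ (s ∧ ¬s)). Evaluate φ at each world:
  0 (successors {0, 1, 2, 3, 4, 5, 6}): φ is true.
  1 (successors {0, 2, 6}): φ is true.
  2 (successors {0, 1, 3, 4, 5, 6}): φ is true.
  3 (successors {0, 2, 3, 4}): φ is true.
  4 (successors {0, 2, 3, 5, 6}): φ is true.
  5 (successors {0, 2, 4, 5}): φ is true.
  6 (successors {0, 1, 2, 4}): φ is true.
For instance, at 0:
  At 0: □p ∧ (s ∧ ¬s) is false, so ¬(□p ∧ (s ∧ ¬s)) is true.
    At 0: □p is false, s ∧ ¬s is false, so □p ∧ (s ∧ ¬s) is false.
      At 0: □p requires p at every successor {0, 1, 2, 3, 4, 5, 6}.
        p fails at 3, so □p is false at 0.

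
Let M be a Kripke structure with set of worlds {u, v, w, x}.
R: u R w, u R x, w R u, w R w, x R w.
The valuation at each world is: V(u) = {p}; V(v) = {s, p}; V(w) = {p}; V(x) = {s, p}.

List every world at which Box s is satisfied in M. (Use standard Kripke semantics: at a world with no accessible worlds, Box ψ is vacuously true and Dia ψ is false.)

v

Recall that Box ψ holds at a world iff ψ holds at every accessible world, and Dia ψ holds iff ψ holds at some accessible world.
Let φ = Box s. Evaluate φ at each world:
  u (successors {w, x}): φ is false.
  v (successors ∅): φ is true.
  w (successors {u, w}): φ is false.
  x (successors {w}): φ is false.
For instance, at w:
  At w: Box s requires s at every successor {u, w}.
    s fails at u, so Box s is false at w.
Satisfying worlds: {v}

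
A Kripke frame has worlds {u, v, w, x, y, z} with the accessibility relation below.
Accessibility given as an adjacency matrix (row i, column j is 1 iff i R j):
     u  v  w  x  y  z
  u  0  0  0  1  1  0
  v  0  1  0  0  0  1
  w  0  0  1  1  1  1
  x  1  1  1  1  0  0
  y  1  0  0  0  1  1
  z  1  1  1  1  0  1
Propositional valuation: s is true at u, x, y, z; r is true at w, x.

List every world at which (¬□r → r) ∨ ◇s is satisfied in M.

u, v, w, x, y, z

Let φ = (¬□r → r) ∨ ◇s. Evaluate φ at each world:
  u (successors {x, y}): φ is true.
  v (successors {v, z}): φ is true.
  w (successors {w, x, y, z}): φ is true.
  x (successors {u, v, w, x}): φ is true.
  y (successors {u, y, z}): φ is true.
  z (successors {u, v, w, x, z}): φ is true.
For instance, at y:
  At y: ¬□r → r is false, ◇s is true, so (¬□r → r) ∨ ◇s is true.
    At y: ¬□r is true, r is false, so ¬□r → r is false.
      At y: □r is false, so ¬□r is true.
    At y: ◇s requires s at some successor in {u, y, z}.
      s holds at u, so ◇s is true at y.
Satisfying worlds: {u, v, w, x, y, z}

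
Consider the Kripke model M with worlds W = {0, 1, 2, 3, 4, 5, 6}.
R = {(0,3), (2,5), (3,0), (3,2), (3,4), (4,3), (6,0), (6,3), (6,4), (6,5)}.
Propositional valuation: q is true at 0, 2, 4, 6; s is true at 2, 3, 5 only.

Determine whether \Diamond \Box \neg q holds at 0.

No

Recall that \Box ψ holds at a world iff ψ holds at every accessible world, and \Diamond ψ holds iff ψ holds at some accessible world.
At 0: \Diamond \Box \neg q requires \Box \neg q at some successor in {3}.
  At 3: \Box \neg q is false.
So \Diamond \Box \neg q is false at 0.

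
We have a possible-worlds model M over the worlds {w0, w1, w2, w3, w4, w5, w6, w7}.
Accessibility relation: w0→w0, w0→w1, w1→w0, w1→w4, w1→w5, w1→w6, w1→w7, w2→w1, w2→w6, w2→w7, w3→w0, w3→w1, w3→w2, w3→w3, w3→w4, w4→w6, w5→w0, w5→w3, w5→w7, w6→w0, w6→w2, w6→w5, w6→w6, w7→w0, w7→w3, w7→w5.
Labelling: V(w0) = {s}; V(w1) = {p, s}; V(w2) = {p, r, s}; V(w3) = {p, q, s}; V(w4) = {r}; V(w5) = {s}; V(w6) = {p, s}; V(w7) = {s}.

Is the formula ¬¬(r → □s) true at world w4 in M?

Yes

Recall that □ψ holds at a world iff ψ holds at every accessible world, and ◇ψ holds iff ψ holds at some accessible world.
At w4: ¬(r → □s) is false, so ¬¬(r → □s) is true.
  At w4: r → □s is true, so ¬(r → □s) is false.
    At w4: r is true, □s is true, so r → □s is true.
      At w4: □s requires s at every successor {w6}.
        At w6: s is true.
      So □s is true at w4.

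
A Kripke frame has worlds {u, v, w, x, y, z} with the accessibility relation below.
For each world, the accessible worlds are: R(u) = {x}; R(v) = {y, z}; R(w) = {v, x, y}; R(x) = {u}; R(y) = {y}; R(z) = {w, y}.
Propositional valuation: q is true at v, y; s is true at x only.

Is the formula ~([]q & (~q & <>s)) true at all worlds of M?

Recall that []ψ holds at a world iff ψ holds at every accessible world, and <>ψ holds iff ψ holds at some accessible world.
Let φ = ~([]q & (~q & <>s)). Evaluate φ at each world:
  u (successors {x}): φ is true.
  v (successors {y, z}): φ is true.
  w (successors {v, x, y}): φ is true.
  x (successors {u}): φ is true.
  y (successors {y}): φ is true.
  z (successors {w, y}): φ is true.
For instance, at y:
  At y: []q & (~q & <>s) is false, so ~([]q & (~q & <>s)) is true.
    At y: []q is true, ~q & <>s is false, so []q & (~q & <>s) is false.
      At y: []q requires q at every successor {y}.
        At y: q is true.
      So []q is true at y.
      At y: ~q is false, <>s is false, so ~q & <>s is false.

Yes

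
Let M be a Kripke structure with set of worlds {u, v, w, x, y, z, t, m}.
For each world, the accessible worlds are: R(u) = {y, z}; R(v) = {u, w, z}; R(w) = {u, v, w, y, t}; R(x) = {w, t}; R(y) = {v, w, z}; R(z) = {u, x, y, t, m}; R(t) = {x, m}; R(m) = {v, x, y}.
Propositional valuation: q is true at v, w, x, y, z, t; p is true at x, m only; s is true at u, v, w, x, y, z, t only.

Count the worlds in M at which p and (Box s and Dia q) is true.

Let φ = p and (Box s and Dia q). Evaluate φ at each world:
  u (successors {y, z}): φ is false.
  v (successors {u, w, z}): φ is false.
  w (successors {u, v, w, y, t}): φ is false.
  x (successors {w, t}): φ is true.
  y (successors {v, w, z}): φ is false.
  z (successors {u, x, y, t, m}): φ is false.
  t (successors {x, m}): φ is false.
  m (successors {v, x, y}): φ is true.
For instance, at z:
  At z: p is false, Box s and Dia q is false, so p and (Box s and Dia q) is false.
    At z: Box s is false, Dia q is true, so Box s and Dia q is false.
      At z: Box s requires s at every successor {u, x, y, t, m}.
        s fails at m, so Box s is false at z.
      At z: Dia q requires q at some successor in {u, x, y, t, m}.
        q holds at x, so Dia q is true at z.
Satisfying worlds: {x, m}

2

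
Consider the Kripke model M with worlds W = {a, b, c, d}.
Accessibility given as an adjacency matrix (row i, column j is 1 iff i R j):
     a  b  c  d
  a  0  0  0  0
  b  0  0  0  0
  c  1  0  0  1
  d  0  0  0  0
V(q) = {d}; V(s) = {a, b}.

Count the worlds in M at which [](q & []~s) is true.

Let φ = [](q & []~s). Evaluate φ at each world:
  a (successors ∅): φ is true.
  b (successors ∅): φ is true.
  c (successors {a, d}): φ is false.
  d (successors ∅): φ is true.
For instance, at c:
  At c: [](q & []~s) requires q & []~s at every successor {a, d}.
    q & []~s fails at a, so [](q & []~s) is false at c.
      At a: q is false, []~s is true, so q & []~s is false.
Satisfying worlds: {a, b, d}

3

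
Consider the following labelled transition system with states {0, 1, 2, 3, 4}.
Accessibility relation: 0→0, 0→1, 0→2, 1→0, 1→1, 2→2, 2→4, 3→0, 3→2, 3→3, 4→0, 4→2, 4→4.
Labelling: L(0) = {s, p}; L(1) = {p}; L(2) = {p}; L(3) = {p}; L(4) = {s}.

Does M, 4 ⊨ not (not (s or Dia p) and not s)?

Yes

At 4: not (s or Dia p) and not s is false, so not (not (s or Dia p) and not s) is true.
  At 4: not (s or Dia p) is false, not s is false, so not (s or Dia p) and not s is false.
    At 4: s or Dia p is true, so not (s or Dia p) is false.
      At 4: s is true, Dia p is true, so s or Dia p is true.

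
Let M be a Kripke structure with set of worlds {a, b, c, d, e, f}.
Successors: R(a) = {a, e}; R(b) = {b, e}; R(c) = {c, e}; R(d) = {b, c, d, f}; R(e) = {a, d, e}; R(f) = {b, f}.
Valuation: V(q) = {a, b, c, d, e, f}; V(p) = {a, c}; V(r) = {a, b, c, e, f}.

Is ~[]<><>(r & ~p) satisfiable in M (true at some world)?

No

Let φ = ~[]<><>(r & ~p). Evaluate φ at each world:
  a (successors {a, e}): φ is false.
  b (successors {b, e}): φ is false.
  c (successors {c, e}): φ is false.
  d (successors {b, c, d, f}): φ is false.
  e (successors {a, d, e}): φ is false.
  f (successors {b, f}): φ is false.
For instance, at a:
  At a: []<><>(r & ~p) is true, so ~[]<><>(r & ~p) is false.
    At a: []<><>(r & ~p) requires <><>(r & ~p) at every successor {a, e}.
      At a: <><>(r & ~p) is true.
      At e: <><>(r & ~p) is true.
    So []<><>(r & ~p) is true at a.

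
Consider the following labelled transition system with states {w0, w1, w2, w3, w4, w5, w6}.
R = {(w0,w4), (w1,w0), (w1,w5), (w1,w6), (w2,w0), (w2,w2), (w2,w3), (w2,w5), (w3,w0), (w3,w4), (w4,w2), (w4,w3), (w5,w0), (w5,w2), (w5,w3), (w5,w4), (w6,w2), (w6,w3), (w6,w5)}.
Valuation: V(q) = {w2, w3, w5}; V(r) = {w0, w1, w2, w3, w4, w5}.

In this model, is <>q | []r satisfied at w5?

Yes

At w5: <>q is true, []r is true, so <>q | []r is true.
  At w5: <>q requires q at some successor in {w0, w2, w3, w4}.
    q holds at w2, so <>q is true at w5.
  At w5: []r requires r at every successor {w0, w2, w3, w4}.
    At w0: r is true.
    At w2: r is true.
    At w3: r is true.
    At w4: r is true.
  So []r is true at w5.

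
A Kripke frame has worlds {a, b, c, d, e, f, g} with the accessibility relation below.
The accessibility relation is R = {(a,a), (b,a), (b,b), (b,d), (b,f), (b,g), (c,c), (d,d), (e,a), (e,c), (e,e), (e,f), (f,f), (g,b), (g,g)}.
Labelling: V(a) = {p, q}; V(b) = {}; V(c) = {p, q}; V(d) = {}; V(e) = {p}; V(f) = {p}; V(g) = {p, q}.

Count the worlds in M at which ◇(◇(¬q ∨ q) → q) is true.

5

Let φ = ◇(◇(¬q ∨ q) → q). Evaluate φ at each world:
  a (successors {a}): φ is true.
  b (successors {a, b, d, f, g}): φ is true.
  c (successors {c}): φ is true.
  d (successors {d}): φ is false.
  e (successors {a, c, e, f}): φ is true.
  f (successors {f}): φ is false.
  g (successors {b, g}): φ is true.
For instance, at f:
  At f: ◇(◇(¬q ∨ q) → q) requires ◇(¬q ∨ q) → q at some successor in {f}.
    At f: ◇(¬q ∨ q) → q is false.
  So ◇(◇(¬q ∨ q) → q) is false at f.
Satisfying worlds: {a, b, c, e, g}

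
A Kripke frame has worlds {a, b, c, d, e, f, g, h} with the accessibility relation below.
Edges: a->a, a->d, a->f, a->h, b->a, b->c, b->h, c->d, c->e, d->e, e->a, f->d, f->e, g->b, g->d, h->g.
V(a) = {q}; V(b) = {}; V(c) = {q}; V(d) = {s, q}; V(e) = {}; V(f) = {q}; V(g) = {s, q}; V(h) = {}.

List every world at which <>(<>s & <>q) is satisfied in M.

a, b, e, h

Let φ = <>(<>s & <>q). Evaluate φ at each world:
  a (successors {a, d, f, h}): φ is true.
  b (successors {a, c, h}): φ is true.
  c (successors {d, e}): φ is false.
  d (successors {e}): φ is false.
  e (successors {a}): φ is true.
  f (successors {d, e}): φ is false.
  g (successors {b, d}): φ is false.
  h (successors {g}): φ is true.
For instance, at b:
  At b: <>(<>s & <>q) requires <>s & <>q at some successor in {a, c, h}.
    <>s & <>q holds at a, so <>(<>s & <>q) is true at b.
      At a: <>s is true, <>q is true, so <>s & <>q is true.
Satisfying worlds: {a, b, e, h}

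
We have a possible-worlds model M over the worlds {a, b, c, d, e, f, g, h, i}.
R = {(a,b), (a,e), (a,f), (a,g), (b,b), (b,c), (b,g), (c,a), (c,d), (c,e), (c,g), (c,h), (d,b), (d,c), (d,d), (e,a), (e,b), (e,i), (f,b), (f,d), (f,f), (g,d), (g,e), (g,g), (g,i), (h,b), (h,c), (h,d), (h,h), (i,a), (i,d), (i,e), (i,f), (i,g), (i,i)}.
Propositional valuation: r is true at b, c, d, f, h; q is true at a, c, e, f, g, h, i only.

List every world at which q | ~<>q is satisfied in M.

Recall that <>ψ holds at a world iff ψ holds at some accessible world.
Let φ = q | ~<>q. Evaluate φ at each world:
  a (successors {b, e, f, g}): φ is true.
  b (successors {b, c, g}): φ is false.
  c (successors {a, d, e, g, h}): φ is true.
  d (successors {b, c, d}): φ is false.
  e (successors {a, b, i}): φ is true.
  f (successors {b, d, f}): φ is true.
  g (successors {d, e, g, i}): φ is true.
  h (successors {b, c, d, h}): φ is true.
  i (successors {a, d, e, f, g, i}): φ is true.
For instance, at f:
  At f: q is true, ~<>q is false, so q | ~<>q is true.
    At f: <>q is true, so ~<>q is false.
      At f: <>q requires q at some successor in {b, d, f}.
        q holds at f, so <>q is true at f.
Satisfying worlds: {a, c, e, f, g, h, i}

a, c, e, f, g, h, i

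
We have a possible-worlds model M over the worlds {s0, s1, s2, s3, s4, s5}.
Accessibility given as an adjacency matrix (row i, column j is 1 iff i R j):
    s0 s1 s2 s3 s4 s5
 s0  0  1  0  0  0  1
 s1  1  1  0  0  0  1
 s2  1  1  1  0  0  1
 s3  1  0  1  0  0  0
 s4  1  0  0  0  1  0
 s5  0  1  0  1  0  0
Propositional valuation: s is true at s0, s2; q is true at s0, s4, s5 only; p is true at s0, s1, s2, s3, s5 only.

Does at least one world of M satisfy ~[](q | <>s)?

No

Recall that []ψ holds at a world iff ψ holds at every accessible world, and <>ψ holds iff ψ holds at some accessible world.
Let φ = ~[](q | <>s). Evaluate φ at each world:
  s0 (successors {s1, s5}): φ is false.
  s1 (successors {s0, s1, s5}): φ is false.
  s2 (successors {s0, s1, s2, s5}): φ is false.
  s3 (successors {s0, s2}): φ is false.
  s4 (successors {s0, s4}): φ is false.
  s5 (successors {s1, s3}): φ is false.
For instance, at s5:
  At s5: [](q | <>s) is true, so ~[](q | <>s) is false.
    At s5: [](q | <>s) requires q | <>s at every successor {s1, s3}.
      At s1: q | <>s is true.
      At s3: q | <>s is true.
    So [](q | <>s) is true at s5.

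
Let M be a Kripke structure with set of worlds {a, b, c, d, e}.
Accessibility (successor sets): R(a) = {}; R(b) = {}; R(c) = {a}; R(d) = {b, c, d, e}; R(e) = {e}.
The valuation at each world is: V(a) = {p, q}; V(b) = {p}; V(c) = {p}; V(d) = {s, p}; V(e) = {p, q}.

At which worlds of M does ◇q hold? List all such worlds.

c, d, e

Let φ = ◇q. Evaluate φ at each world:
  a (successors ∅): φ is false.
  b (successors ∅): φ is false.
  c (successors {a}): φ is true.
  d (successors {b, c, d, e}): φ is true.
  e (successors {e}): φ is true.
For instance, at d:
  At d: ◇q requires q at some successor in {b, c, d, e}.
    q holds at e, so ◇q is true at d.
Satisfying worlds: {c, d, e}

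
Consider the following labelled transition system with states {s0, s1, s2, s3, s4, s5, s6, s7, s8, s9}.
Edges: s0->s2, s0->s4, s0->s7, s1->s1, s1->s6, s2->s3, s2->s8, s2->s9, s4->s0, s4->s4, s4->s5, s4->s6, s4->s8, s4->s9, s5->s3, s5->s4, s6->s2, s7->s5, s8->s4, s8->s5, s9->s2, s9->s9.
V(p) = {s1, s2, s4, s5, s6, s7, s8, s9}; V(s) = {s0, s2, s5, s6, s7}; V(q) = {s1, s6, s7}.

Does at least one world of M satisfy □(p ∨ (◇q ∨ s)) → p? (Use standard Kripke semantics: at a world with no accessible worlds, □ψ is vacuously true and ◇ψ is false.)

Recall that □ψ holds at a world iff ψ holds at every accessible world, and ◇ψ holds iff ψ holds at some accessible world.
Let φ = □(p ∨ (◇q ∨ s)) → p. Evaluate φ at each world:
  s0 (successors {s2, s4, s7}): φ is false.
  s1 (successors {s1, s6}): φ is true.
  s2 (successors {s3, s8, s9}): φ is true.
  s3 (successors ∅): φ is false.
  s4 (successors {s0, s4, s5, s6, s8, s9}): φ is true.
  s5 (successors {s3, s4}): φ is true.
  s6 (successors {s2}): φ is true.
  s7 (successors {s5}): φ is true.
  s8 (successors {s4, s5}): φ is true.
  s9 (successors {s2, s9}): φ is true.
Detail at s1 (witness):
  At s1: □(p ∨ (◇q ∨ s)) is true, p is true, so □(p ∨ (◇q ∨ s)) → p is true.
    At s1: □(p ∨ (◇q ∨ s)) requires p ∨ (◇q ∨ s) at every successor {s1, s6}.
      At s1: p ∨ (◇q ∨ s) is true.
      At s6: p ∨ (◇q ∨ s) is true.
    So □(p ∨ (◇q ∨ s)) is true at s1.

Yes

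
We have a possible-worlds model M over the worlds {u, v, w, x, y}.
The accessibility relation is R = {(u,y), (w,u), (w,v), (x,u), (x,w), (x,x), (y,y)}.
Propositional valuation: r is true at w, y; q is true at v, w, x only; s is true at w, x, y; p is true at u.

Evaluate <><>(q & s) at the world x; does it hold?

At x: <><>(q & s) requires <>(q & s) at some successor in {u, w, x}.
  <>(q & s) holds at x, so <><>(q & s) is true at x.
    At x: <>(q & s) requires q & s at some successor in {u, w, x}.
      q & s holds at w, so <>(q & s) is true at x.

Yes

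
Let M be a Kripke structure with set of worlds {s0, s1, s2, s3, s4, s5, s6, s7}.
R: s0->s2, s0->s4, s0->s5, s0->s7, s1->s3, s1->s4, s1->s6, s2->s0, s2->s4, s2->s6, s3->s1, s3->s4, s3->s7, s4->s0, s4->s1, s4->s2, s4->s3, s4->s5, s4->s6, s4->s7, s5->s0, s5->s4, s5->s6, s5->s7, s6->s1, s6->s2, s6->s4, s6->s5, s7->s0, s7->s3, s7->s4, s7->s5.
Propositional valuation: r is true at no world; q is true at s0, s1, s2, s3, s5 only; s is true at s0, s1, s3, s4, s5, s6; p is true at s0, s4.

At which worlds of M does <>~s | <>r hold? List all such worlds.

Let φ = <>~s | <>r. Evaluate φ at each world:
  s0 (successors {s2, s4, s5, s7}): φ is true.
  s1 (successors {s3, s4, s6}): φ is false.
  s2 (successors {s0, s4, s6}): φ is false.
  s3 (successors {s1, s4, s7}): φ is true.
  s4 (successors {s0, s1, s2, s3, s5, s6, s7}): φ is true.
  s5 (successors {s0, s4, s6, s7}): φ is true.
  s6 (successors {s1, s2, s4, s5}): φ is true.
  s7 (successors {s0, s3, s4, s5}): φ is false.
For instance, at s0:
  At s0: <>~s is true, <>r is false, so <>~s | <>r is true.
    At s0: <>~s requires ~s at some successor in {s2, s4, s5, s7}.
      ~s holds at s2, so <>~s is true at s0.
    At s0: <>r requires r at some successor in {s2, s4, s5, s7}.
      At s2: r is false.
      At s4: r is false.
      At s5: r is false.
      At s7: r is false.
    So <>r is false at s0.
Satisfying worlds: {s0, s3, s4, s5, s6}

s0, s3, s4, s5, s6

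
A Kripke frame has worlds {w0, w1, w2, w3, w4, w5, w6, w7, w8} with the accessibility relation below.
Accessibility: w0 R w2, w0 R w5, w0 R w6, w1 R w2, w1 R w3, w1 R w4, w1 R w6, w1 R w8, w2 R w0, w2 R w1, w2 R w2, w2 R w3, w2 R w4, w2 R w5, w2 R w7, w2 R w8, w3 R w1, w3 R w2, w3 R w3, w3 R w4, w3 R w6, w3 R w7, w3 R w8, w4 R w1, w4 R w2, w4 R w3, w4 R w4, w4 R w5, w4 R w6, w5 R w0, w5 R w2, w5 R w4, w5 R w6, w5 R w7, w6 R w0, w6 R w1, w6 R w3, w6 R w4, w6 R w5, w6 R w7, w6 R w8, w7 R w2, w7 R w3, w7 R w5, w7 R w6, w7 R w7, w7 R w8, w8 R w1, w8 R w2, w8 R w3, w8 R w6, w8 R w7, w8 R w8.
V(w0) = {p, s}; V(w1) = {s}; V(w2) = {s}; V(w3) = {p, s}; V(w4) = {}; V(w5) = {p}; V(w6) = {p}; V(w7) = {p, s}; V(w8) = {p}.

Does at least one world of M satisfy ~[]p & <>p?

Yes

Let φ = ~[]p & <>p. Evaluate φ at each world:
  w0 (successors {w2, w5, w6}): φ is true.
  w1 (successors {w2, w3, w4, w6, w8}): φ is true.
  w2 (successors {w0, w1, w2, w3, w4, w5, w7, w8}): φ is true.
  w3 (successors {w1, w2, w3, w4, w6, w7, w8}): φ is true.
  w4 (successors {w1, w2, w3, w4, w5, w6}): φ is true.
  w5 (successors {w0, w2, w4, w6, w7}): φ is true.
  w6 (successors {w0, w1, w3, w4, w5, w7, w8}): φ is true.
  w7 (successors {w2, w3, w5, w6, w7, w8}): φ is true.
  w8 (successors {w1, w2, w3, w6, w7, w8}): φ is true.
Detail at w0 (witness):
  At w0: ~[]p is true, <>p is true, so ~[]p & <>p is true.
    At w0: []p is false, so ~[]p is true.
      At w0: []p requires p at every successor {w2, w5, w6}.
        p fails at w2, so []p is false at w0.
    At w0: <>p requires p at some successor in {w2, w5, w6}.
      p holds at w5, so <>p is true at w0.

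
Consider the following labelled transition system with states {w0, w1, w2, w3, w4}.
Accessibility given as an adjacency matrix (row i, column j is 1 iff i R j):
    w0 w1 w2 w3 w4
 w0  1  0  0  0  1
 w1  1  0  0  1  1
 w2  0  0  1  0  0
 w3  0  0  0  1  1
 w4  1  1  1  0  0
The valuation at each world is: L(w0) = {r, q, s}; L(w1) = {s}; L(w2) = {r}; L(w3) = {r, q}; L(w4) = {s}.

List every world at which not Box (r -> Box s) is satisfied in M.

w1, w2, w3, w4

Recall that Box ψ holds at a world iff ψ holds at every accessible world, and Dia ψ holds iff ψ holds at some accessible world.
Let φ = not Box (r -> Box s). Evaluate φ at each world:
  w0 (successors {w0, w4}): φ is false.
  w1 (successors {w0, w3, w4}): φ is true.
  w2 (successors {w2}): φ is true.
  w3 (successors {w3, w4}): φ is true.
  w4 (successors {w0, w1, w2}): φ is true.
For instance, at w2:
  At w2: Box (r -> Box s) is false, so not Box (r -> Box s) is true.
    At w2: Box (r -> Box s) requires r -> Box s at every successor {w2}.
      r -> Box s fails at w2, so Box (r -> Box s) is false at w2.
Satisfying worlds: {w1, w2, w3, w4}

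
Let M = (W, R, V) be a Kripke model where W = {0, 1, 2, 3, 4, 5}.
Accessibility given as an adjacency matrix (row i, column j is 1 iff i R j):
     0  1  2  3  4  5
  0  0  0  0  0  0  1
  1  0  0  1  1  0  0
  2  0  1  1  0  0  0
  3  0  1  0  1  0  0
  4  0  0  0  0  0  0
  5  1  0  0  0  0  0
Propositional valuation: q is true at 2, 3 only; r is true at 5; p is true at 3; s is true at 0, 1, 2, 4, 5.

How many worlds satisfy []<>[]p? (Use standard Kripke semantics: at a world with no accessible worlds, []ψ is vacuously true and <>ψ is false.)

1

Recall that []ψ holds at a world iff ψ holds at every accessible world, and <>ψ holds iff ψ holds at some accessible world.
Let φ = []<>[]p. Evaluate φ at each world:
  0 (successors {5}): φ is false.
  1 (successors {2, 3}): φ is false.
  2 (successors {1, 2}): φ is false.
  3 (successors {1, 3}): φ is false.
  4 (successors ∅): φ is true.
  5 (successors {0}): φ is false.
For instance, at 0:
  At 0: []<>[]p requires <>[]p at every successor {5}.
    <>[]p fails at 5, so []<>[]p is false at 0.
      At 5: <>[]p requires []p at some successor in {0}.
        At 0: []p is false.
      So <>[]p is false at 5.
Satisfying worlds: {4}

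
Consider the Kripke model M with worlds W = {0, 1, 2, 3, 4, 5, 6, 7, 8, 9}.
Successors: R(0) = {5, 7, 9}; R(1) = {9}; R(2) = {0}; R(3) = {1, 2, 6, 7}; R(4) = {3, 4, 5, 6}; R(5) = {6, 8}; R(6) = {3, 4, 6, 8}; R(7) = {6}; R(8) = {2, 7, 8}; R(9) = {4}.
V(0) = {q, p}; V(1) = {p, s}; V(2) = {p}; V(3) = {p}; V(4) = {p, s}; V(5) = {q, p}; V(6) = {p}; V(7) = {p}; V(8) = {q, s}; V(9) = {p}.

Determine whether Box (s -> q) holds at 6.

At 6: Box (s -> q) requires s -> q at every successor {3, 4, 6, 8}.
  s -> q fails at 4, so Box (s -> q) is false at 6.

No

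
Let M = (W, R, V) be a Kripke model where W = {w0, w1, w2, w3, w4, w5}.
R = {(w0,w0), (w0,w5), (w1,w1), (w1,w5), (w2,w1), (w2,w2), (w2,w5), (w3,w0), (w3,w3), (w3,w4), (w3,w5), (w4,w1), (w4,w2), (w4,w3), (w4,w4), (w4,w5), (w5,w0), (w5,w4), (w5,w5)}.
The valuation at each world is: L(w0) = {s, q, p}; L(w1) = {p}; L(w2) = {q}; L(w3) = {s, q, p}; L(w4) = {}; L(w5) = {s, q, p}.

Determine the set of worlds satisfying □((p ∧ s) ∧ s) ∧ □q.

Let φ = □((p ∧ s) ∧ s) ∧ □q. Evaluate φ at each world:
  w0 (successors {w0, w5}): φ is true.
  w1 (successors {w1, w5}): φ is false.
  w2 (successors {w1, w2, w5}): φ is false.
  w3 (successors {w0, w3, w4, w5}): φ is false.
  w4 (successors {w1, w2, w3, w4, w5}): φ is false.
  w5 (successors {w0, w4, w5}): φ is false.
For instance, at w2:
  At w2: □((p ∧ s) ∧ s) is false, □q is false, so □((p ∧ s) ∧ s) ∧ □q is false.
    At w2: □((p ∧ s) ∧ s) requires (p ∧ s) ∧ s at every successor {w1, w2, w5}.
      (p ∧ s) ∧ s fails at w1, so □((p ∧ s) ∧ s) is false at w2.
    At w2: □q requires q at every successor {w1, w2, w5}.
      q fails at w1, so □q is false at w2.
Satisfying worlds: {w0}

w0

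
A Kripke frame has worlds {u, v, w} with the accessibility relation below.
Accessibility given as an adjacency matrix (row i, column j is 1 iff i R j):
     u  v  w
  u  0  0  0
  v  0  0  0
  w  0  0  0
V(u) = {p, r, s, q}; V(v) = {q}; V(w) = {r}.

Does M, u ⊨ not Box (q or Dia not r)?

No

At u: Box (q or Dia not r) is true, so not Box (q or Dia not r) is false.
  At u: no accessible worlds, so Box (q or Dia not r) holds vacuously.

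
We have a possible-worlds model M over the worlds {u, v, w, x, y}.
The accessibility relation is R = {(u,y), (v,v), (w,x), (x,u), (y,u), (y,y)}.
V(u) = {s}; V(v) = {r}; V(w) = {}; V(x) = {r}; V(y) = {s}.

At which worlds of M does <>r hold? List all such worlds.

v, w

Let φ = <>r. Evaluate φ at each world:
  u (successors {y}): φ is false.
  v (successors {v}): φ is true.
  w (successors {x}): φ is true.
  x (successors {u}): φ is false.
  y (successors {u, y}): φ is false.
For instance, at v:
  At v: <>r requires r at some successor in {v}.
    r holds at v, so <>r is true at v.
Satisfying worlds: {v, w}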